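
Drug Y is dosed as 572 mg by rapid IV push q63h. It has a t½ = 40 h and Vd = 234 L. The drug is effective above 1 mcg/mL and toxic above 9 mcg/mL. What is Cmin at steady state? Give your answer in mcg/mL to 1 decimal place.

τ/t½ = 63/40 ≈ 1.575, so fraction remaining f = (1/2)^(63/40) ≈ 0.3356.
Accumulation ratio R = 1/(1 − f) ≈ 1/0.6644 ≈ 1.5051.
Each bolus raises the concentration by D/Vd = 572/234 ≈ 2.444 mcg/mL.
Steady-state peak Cmax,ss = C₀·R ≈ 2.444 × 1.5051 ≈ 3.678 mcg/mL.
One interval later, Cmin,ss = Cmax,ss·e^(−kτ) ≈ 3.678 × 0.3356 ≈ 1.234 mcg/mL.
Trough 1.2 mcg/mL vs MEC 1 mcg/mL: adequate.

1.2 mcg/mL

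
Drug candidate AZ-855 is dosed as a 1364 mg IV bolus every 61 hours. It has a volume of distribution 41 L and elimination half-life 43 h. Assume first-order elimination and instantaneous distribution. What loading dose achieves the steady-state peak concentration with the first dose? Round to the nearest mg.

f = (1/2)^(61/43) ≈ 0.374074; accumulation ratio R = 1/(1−f) ≈ 1.59763.
Loading dose to hit Cmax,ss on first dose: D_load = D_maint·R ≈ 1364 × 1.59763 ≈ 2179.17 mg.

2179 mg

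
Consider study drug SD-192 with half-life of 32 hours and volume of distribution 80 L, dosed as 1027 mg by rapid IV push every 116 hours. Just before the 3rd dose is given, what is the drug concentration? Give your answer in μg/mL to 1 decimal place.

f = (1/2)^(τ/t½) = (1/2)^(116/32) ≈ 0.0811.
C₀ = D/Vd = 1027/80 ≈ 12.838 μg/mL.
Before the 3rd dose, 2 doses have been given. Superposition: Cmin = C₀·(f + f²).
≈ 12.838 × (0.0811 + 0.0066) ≈ 12.838 × 0.0877 ≈ 1.126 μg/mL.

1.1 μg/mL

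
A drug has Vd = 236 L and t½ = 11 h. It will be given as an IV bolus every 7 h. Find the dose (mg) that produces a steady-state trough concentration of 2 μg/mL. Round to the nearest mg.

τ/t½ = 7/11 ≈ 0.63636, so f = (1/2)^(7/11) ≈ 0.643332.
Cmin,ss = (D/Vd)·f/(1−f), so D = Cmin,ss·Vd·(1−f)/f.
D = 2 × 236 × (1−f)/f ≈ 2 × 236 × 0.55441 ≈ 261.68 mg.

262 mg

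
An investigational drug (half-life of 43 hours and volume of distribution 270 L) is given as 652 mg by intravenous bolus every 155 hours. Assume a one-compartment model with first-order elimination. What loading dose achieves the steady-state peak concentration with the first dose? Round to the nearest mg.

710 mg

f = (1/2)^(155/43) ≈ 0.082204; accumulation ratio R = 1/(1−f) ≈ 1.08957.
Loading dose to hit Cmax,ss on first dose: D_load = D_maint·R ≈ 652 × 1.08957 ≈ 710.40 mg.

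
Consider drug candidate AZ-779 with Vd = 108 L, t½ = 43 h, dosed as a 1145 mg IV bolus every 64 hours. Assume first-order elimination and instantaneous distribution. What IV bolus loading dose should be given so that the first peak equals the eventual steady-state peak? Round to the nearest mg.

f = (1/2)^(64/43) ≈ 0.356414; accumulation ratio R = 1/(1−f) ≈ 1.55379.
Loading dose to hit Cmax,ss on first dose: D_load = D_maint·R ≈ 1145 × 1.55379 ≈ 1779.09 mg.

1779 mg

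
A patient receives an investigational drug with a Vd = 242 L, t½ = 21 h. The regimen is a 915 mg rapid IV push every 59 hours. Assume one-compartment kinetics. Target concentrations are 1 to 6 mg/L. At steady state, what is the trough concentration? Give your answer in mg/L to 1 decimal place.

0.6 mg/L

Over one 59-h interval, 59/21 ≈ 2.8095 half-lives elapse, leaving f ≈ 0.1426 of each dose.
At steady state, accumulation factor R = 1/(1 − e^(−kτ)) ≈ 1.1663.
Single-dose peak C₀ = D/Vd = 915/242 ≈ 3.781 mg/L.
Cmax,ss = C₀/(1 − f) ≈ 3.781/0.8574 ≈ 4.410 mg/L.
One interval later, Cmin,ss = Cmax,ss·e^(−kτ) ≈ 4.410 × 0.1426 ≈ 0.629 mg/L.
Trough 0.6 mg/L vs MEC 1 mg/L: subtherapeutic.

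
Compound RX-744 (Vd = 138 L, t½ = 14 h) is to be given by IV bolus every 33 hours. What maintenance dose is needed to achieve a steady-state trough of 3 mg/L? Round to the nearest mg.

1707 mg

τ/t½ = 33/14 ≈ 2.3571, so f = (1/2)^(33/14) ≈ 0.195177.
Cmin,ss = (D/Vd)·f/(1−f), so D = Cmin,ss·Vd·(1−f)/f.
D = 3 × 138 × (1−f)/f ≈ 3 × 138 × 4.12355 ≈ 1707.15 mg.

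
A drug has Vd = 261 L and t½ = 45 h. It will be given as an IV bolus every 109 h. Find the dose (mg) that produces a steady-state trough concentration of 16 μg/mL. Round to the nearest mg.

τ/t½ = 109/45 ≈ 2.4222, so f = (1/2)^(109/45) ≈ 0.186569.
Cmin,ss = (D/Vd)·f/(1−f), so D = Cmin,ss·Vd·(1−f)/f.
D = 16 × 261 × (1−f)/f ≈ 16 × 261 × 4.35995 ≈ 18207.15 mg.

18207 mg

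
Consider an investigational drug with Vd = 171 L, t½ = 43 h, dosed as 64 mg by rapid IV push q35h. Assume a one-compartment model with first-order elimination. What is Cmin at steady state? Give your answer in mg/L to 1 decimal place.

k = ln2/t½ = ln2/43 ≈ 0.016120 h⁻¹; fraction remaining f = e^(−kτ) = e^(−0.016120×35) ≈ 0.5688.
Each bolus raises the concentration by D/Vd = 64/171 ≈ 0.374 mg/L.
Steady-state trough Cmin,ss = C₀·f/(1−f) ≈ 0.374 × 0.5688/0.4312 ≈ 0.493 mg/L.

0.5 mg/L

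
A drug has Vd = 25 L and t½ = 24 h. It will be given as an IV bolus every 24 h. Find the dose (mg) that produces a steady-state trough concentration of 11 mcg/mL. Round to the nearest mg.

τ/t½ = 24/24 ≈ 1, so f = (1/2)^(24/24) ≈ 0.500000.
Cmin,ss = (D/Vd)·f/(1−f), so D = Cmin,ss·Vd·(1−f)/f.
D = 11 × 25 × (1−f)/f ≈ 11 × 25 × 1.00000 ≈ 275.00 mg.

275 mg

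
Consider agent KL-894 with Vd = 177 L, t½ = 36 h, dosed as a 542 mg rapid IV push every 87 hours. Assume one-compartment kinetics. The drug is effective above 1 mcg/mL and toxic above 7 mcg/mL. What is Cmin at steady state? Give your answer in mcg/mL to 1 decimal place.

k = ln2/t½ = ln2/36 ≈ 0.019254 h⁻¹; fraction remaining f = e^(−kτ) = e^(−0.019254×87) ≈ 0.1873.
At steady state, accumulation factor R = 1/(1 − e^(−kτ)) ≈ 1.2305.
Each bolus raises the concentration by D/Vd = 542/177 ≈ 3.062 mcg/mL.
Steady-state peak Cmax,ss = C₀·R ≈ 3.062 × 1.2305 ≈ 3.768 mcg/mL.
One interval later, Cmin,ss = Cmax,ss·e^(−kτ) ≈ 3.768 × 0.1873 ≈ 0.706 mcg/mL.
Trough 0.7 mcg/mL vs MEC 1 mcg/mL: subtherapeutic.

0.7 mcg/mL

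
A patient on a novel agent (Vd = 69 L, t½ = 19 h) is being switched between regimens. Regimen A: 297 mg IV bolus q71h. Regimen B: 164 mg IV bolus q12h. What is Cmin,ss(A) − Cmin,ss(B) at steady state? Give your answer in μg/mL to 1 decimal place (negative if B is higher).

-4.0 μg/mL

Regimen A: f = (1/2)^(71/19) ≈ 0.0750; Cmin,ss = (297/69)·f/(1−f) ≈ 0.349 μg/mL.
Regimen B: f = (1/2)^(12/19) ≈ 0.6455; Cmin,ss = (164/69)·f/(1−f) ≈ 4.328 μg/mL.
Difference ≈ 0.349 − 4.328 ≈ -3.979 μg/mL.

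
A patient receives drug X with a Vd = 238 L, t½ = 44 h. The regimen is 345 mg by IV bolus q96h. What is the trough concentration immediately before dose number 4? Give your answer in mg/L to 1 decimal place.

f = (1/2)^(τ/t½) = (1/2)^(96/44) ≈ 0.2204.
C₀ = D/Vd = 345/238 ≈ 1.450 mg/L.
Before the 4th dose, 3 doses have been given. Superposition: Cmin = C₀·(f + f² + … + f^3).
≈ 1.450 × (0.2204 + 0.0486 + 0.0107) ≈ 1.450 × 0.2797 ≈ 0.406 mg/L.

0.4 mg/L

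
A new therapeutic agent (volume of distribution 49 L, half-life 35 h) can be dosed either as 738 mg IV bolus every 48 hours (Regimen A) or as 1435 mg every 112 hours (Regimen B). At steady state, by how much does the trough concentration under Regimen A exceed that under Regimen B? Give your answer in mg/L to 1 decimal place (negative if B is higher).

5.9 mg/L

Regimen A: f = (1/2)^(48/35) ≈ 0.3865; Cmin,ss = (738/49)·f/(1−f) ≈ 9.488 mg/L.
Regimen B: f = (1/2)^(112/35) ≈ 0.1088; Cmin,ss = (1435/49)·f/(1−f) ≈ 3.575 mg/L.
Difference ≈ 9.488 − 3.575 ≈ 5.913 mg/L.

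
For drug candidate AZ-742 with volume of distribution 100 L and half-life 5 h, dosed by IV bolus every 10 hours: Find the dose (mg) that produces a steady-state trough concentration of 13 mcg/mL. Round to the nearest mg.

τ/t½ = 10/5 ≈ 2, so f = (1/2)^(10/5) ≈ 0.250000.
Cmin,ss = (D/Vd)·f/(1−f), so D = Cmin,ss·Vd·(1−f)/f.
D = 13 × 100 × (1−f)/f ≈ 13 × 100 × 3.00000 ≈ 3900.00 mg.

3900 mg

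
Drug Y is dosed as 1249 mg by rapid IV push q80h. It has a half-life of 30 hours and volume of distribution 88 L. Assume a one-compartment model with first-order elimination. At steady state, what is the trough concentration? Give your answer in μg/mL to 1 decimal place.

τ/t½ = 80/30 ≈ 2.6667, so fraction remaining f = (1/2)^(80/30) ≈ 0.1575.
At steady state, accumulation factor R = 1/(1 − e^(−kτ)) ≈ 1.1869.
Each bolus raises the concentration by D/Vd = 1249/88 ≈ 14.193 μg/mL.
Steady-state peak Cmax,ss = C₀·R ≈ 14.193 × 1.1869 ≈ 16.846 μg/mL.
Steady-state trough Cmin,ss = Cmax,ss·f ≈ 16.846 × 0.1575 ≈ 2.653 μg/mL.

2.7 μg/mL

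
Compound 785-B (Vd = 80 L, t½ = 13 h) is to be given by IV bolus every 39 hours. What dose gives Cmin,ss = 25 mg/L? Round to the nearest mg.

τ/t½ = 39/13 ≈ 3, so f = (1/2)^(39/13) ≈ 0.125000.
Cmin,ss = (D/Vd)·f/(1−f), so D = Cmin,ss·Vd·(1−f)/f.
D = 25 × 80 × (1−f)/f ≈ 25 × 80 × 7.00000 ≈ 14000.00 mg.

14000 mg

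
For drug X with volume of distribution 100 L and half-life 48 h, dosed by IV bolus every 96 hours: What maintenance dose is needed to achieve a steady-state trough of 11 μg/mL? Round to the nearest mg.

τ/t½ = 96/48 ≈ 2, so f = (1/2)^(96/48) ≈ 0.250000.
Cmin,ss = (D/Vd)·f/(1−f), so D = Cmin,ss·Vd·(1−f)/f.
D = 11 × 100 × (1−f)/f ≈ 11 × 100 × 3.00000 ≈ 3300.00 mg.

3300 mg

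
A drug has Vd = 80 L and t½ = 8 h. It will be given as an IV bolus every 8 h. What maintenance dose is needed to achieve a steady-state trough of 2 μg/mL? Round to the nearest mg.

τ/t½ = 8/8 ≈ 1, so f = (1/2)^(8/8) ≈ 0.500000.
Cmin,ss = (D/Vd)·f/(1−f), so D = Cmin,ss·Vd·(1−f)/f.
D = 2 × 80 × (1−f)/f ≈ 2 × 80 × 1.00000 ≈ 160.00 mg.

160 mg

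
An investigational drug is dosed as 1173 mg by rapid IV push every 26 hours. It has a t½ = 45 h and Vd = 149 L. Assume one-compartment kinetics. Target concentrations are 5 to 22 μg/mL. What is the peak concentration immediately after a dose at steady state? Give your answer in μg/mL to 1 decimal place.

τ/t½ = 26/45 ≈ 0.57778, so fraction remaining f = (1/2)^(26/45) ≈ 0.6700.
At steady state, accumulation factor R = 1/(1 − e^(−kτ)) ≈ 3.0303.
Single-dose peak C₀ = D/Vd = 1173/149 ≈ 7.872 μg/mL.
Steady-state peak Cmax,ss = C₀·R ≈ 7.872 × 3.0303 ≈ 23.855 μg/mL.
Peak 23.9 μg/mL vs MTC 22 μg/mL: exceeds toxic threshold.

23.9 μg/mL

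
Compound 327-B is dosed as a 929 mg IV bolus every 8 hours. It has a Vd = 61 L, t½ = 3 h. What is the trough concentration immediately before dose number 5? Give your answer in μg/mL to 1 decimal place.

f = (1/2)^(τ/t½) = (1/2)^(8/3) ≈ 0.1575.
C₀ = D/Vd = 929/61 ≈ 15.230 μg/mL.
Before the 5th dose, 4 doses have been given. Superposition: Cmin = C₀·(f + f² + … + f^4).
≈ 15.230 × (0.1575 + 0.0248 + 0.0039 + 0.0006) ≈ 15.230 × 0.1868 ≈ 2.845 μg/mL.

2.8 μg/mL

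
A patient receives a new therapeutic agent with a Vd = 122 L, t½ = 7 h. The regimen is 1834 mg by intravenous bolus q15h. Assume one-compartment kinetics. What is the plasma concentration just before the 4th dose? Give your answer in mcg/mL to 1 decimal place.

f = (1/2)^(τ/t½) = (1/2)^(15/7) ≈ 0.2264.
C₀ = D/Vd = 1834/122 ≈ 15.033 mcg/mL.
Before the 4th dose, 3 doses have been given. Superposition: Cmin = C₀·(f + f² + … + f^3).
≈ 15.033 × (0.2264 + 0.0513 + 0.0116) ≈ 15.033 × 0.2893 ≈ 4.349 mcg/mL.

4.3 mcg/mL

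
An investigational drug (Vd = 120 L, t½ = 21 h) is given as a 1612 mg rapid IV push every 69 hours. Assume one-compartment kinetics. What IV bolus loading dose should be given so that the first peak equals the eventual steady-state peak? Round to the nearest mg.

f = (1/2)^(69/21) ≈ 0.102542; accumulation ratio R = 1/(1−f) ≈ 1.11426.
Loading dose to hit Cmax,ss on first dose: D_load = D_maint·R ≈ 1612 × 1.11426 ≈ 1796.19 mg.

1796 mg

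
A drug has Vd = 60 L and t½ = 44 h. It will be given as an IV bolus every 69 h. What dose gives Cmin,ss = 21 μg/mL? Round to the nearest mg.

2476 mg

τ/t½ = 69/44 ≈ 1.5682, so f = (1/2)^(69/44) ≈ 0.337233.
Cmin,ss = (D/Vd)·f/(1−f), so D = Cmin,ss·Vd·(1−f)/f.
D = 21 × 60 × (1−f)/f ≈ 21 × 60 × 1.96531 ≈ 2476.29 mg.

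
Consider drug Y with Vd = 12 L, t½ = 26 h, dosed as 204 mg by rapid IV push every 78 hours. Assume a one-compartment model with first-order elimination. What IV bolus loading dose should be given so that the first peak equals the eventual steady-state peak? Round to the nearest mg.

f = (1/2)^(78/26) ≈ 0.125000; accumulation ratio R = 1/(1−f) ≈ 1.14286.
Loading dose to hit Cmax,ss on first dose: D_load = D_maint·R ≈ 204 × 1.14286 ≈ 233.14 mg.

233 mg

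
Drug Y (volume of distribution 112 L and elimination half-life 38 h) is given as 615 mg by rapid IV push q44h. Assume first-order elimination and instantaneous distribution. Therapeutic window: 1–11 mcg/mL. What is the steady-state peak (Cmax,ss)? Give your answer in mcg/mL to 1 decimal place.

τ/t½ = 44/38 ≈ 1.1579, so fraction remaining f = (1/2)^(44/38) ≈ 0.4482.
Accumulation ratio R = 1/(1 − f) ≈ 1/0.5518 ≈ 1.8123.
Each bolus raises the concentration by D/Vd = 615/112 ≈ 5.491 mcg/mL.
Steady-state peak Cmax,ss = C₀·R ≈ 5.491 × 1.8123 ≈ 9.951 mcg/mL.
Peak 10.0 mcg/mL vs MTC 11 mcg/mL: below toxic threshold.

10.0 mcg/mL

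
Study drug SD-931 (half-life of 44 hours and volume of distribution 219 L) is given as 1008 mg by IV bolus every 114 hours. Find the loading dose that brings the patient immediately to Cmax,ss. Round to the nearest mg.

f = (1/2)^(114/44) ≈ 0.165981; accumulation ratio R = 1/(1−f) ≈ 1.19901.
Loading dose to hit Cmax,ss on first dose: D_load = D_maint·R ≈ 1008 × 1.19901 ≈ 1208.60 mg.

1209 mg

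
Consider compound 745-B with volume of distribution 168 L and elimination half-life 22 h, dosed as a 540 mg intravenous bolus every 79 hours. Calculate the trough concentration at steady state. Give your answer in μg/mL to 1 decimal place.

τ/t½ = 79/22 ≈ 3.5909, so fraction remaining f = (1/2)^(79/22) ≈ 0.0830.
Single-dose peak C₀ = D/Vd = 540/168 ≈ 3.214 μg/mL.
Steady-state trough Cmin,ss = C₀·f/(1−f) ≈ 3.214 × 0.0830/0.9170 ≈ 0.291 μg/mL.

0.3 μg/mL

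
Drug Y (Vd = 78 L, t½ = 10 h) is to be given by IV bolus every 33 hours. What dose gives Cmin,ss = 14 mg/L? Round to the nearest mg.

9663 mg

τ/t½ = 33/10 ≈ 3.3, so f = (1/2)^(33/10) ≈ 0.101532.
Cmin,ss = (D/Vd)·f/(1−f), so D = Cmin,ss·Vd·(1−f)/f.
D = 14 × 78 × (1−f)/f ≈ 14 × 78 × 8.84911 ≈ 9663.23 mg.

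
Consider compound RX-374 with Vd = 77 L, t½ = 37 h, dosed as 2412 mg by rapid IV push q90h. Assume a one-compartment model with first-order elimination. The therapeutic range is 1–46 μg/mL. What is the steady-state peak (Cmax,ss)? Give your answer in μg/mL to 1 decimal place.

38.4 μg/mL

τ/t½ = 90/37 ≈ 2.4324, so fraction remaining f = (1/2)^(90/37) ≈ 0.1853.
At steady state, accumulation factor R = 1/(1 − e^(−kτ)) ≈ 1.2274.
Each bolus raises the concentration by D/Vd = 2412/77 ≈ 31.325 μg/mL.
Steady-state peak Cmax,ss = C₀·R ≈ 31.325 × 1.2274 ≈ 38.448 μg/mL.
Peak 38.4 μg/mL vs MTC 46 μg/mL: below toxic threshold.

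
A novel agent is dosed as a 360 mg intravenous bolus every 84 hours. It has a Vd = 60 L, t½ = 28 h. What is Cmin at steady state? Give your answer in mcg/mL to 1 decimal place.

τ = 84 h = 3 half-lives, so f = (1/2)^3 = 0.125.
Accumulation ratio R = 1/(1 − f) = 1/0.875 = 8/7.
Single-dose peak C₀ = D/Vd = 360/60 = 6 mcg/mL.
Steady-state peak Cmax,ss = C₀·R = 6 × 8/7 ≈ 6.857 mcg/mL.
Steady-state trough Cmin,ss = Cmax,ss·f ≈ 6.857 × 0.125 ≈ 0.857 mcg/mL.

0.9 mcg/mL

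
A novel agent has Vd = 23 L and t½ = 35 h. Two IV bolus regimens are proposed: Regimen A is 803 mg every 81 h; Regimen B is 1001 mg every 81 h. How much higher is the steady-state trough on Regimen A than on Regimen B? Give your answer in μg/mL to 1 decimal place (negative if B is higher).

Regimen A: f = (1/2)^(81/35) ≈ 0.2011; Cmin,ss = (803/23)·f/(1−f) ≈ 8.788 μg/mL.
Regimen B: f = (1/2)^(81/35) ≈ 0.2011; Cmin,ss = (1001/23)·f/(1−f) ≈ 10.955 μg/mL.
Difference ≈ 8.788 − 10.955 ≈ -2.167 μg/mL.

-2.2 μg/mL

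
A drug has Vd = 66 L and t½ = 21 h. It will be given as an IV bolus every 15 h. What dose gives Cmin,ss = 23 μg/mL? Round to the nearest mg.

τ/t½ = 15/21 ≈ 0.71429, so f = (1/2)^(15/21) ≈ 0.609507.
Cmin,ss = (D/Vd)·f/(1−f), so D = Cmin,ss·Vd·(1−f)/f.
D = 23 × 66 × (1−f)/f ≈ 23 × 66 × 0.64067 ≈ 972.54 mg.

973 mg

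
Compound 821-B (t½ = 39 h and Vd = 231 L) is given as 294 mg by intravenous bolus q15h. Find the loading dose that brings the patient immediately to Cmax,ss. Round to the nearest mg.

1256 mg

f = (1/2)^(15/39) ≈ 0.765983; accumulation ratio R = 1/(1−f) ≈ 4.27319.
Loading dose to hit Cmax,ss on first dose: D_load = D_maint·R ≈ 294 × 4.27319 ≈ 1256.32 mg.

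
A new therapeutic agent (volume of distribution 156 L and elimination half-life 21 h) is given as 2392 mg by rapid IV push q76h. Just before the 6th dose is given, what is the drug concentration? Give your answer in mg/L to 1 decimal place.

f = (1/2)^(τ/t½) = (1/2)^(76/21) ≈ 0.0814.
C₀ = D/Vd = 2392/156 ≈ 15.333 mg/L.
Before the 6th dose, 5 doses have been given. Superposition: Cmin = C₀·(f + f² + … + f^5).
≈ 15.333 × (0.0814 + 0.0066 + 0.0005 + 0.0000 + 0.0000) ≈ 15.333 × 0.0885 ≈ 1.357 mg/L.

1.4 mg/L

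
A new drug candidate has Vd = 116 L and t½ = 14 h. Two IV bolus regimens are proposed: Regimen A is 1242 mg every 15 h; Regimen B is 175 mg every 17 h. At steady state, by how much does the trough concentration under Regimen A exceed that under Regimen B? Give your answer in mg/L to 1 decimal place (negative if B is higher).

8.6 mg/L

Regimen A: f = (1/2)^(15/14) ≈ 0.4758; Cmin,ss = (1242/116)·f/(1−f) ≈ 9.718 mg/L.
Regimen B: f = (1/2)^(17/14) ≈ 0.4310; Cmin,ss = (175/116)·f/(1−f) ≈ 1.143 mg/L.
Difference ≈ 9.718 − 1.143 ≈ 8.575 mg/L.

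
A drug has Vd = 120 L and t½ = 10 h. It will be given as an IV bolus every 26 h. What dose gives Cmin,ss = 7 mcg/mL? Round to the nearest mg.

4253 mg

τ/t½ = 26/10 ≈ 2.6, so f = (1/2)^(26/10) ≈ 0.164938.
Cmin,ss = (D/Vd)·f/(1−f), so D = Cmin,ss·Vd·(1−f)/f.
D = 7 × 120 × (1−f)/f ≈ 7 × 120 × 5.06288 ≈ 4252.82 mg.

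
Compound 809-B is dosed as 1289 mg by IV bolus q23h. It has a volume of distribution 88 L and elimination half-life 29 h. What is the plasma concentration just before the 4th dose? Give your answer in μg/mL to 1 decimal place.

16.1 μg/mL

f = (1/2)^(τ/t½) = (1/2)^(23/29) ≈ 0.5771.
C₀ = D/Vd = 1289/88 ≈ 14.648 μg/mL.
Before the 4th dose, 3 doses have been given. Superposition: Cmin = C₀·(f + f² + … + f^3).
≈ 14.648 × (0.5771 + 0.3330 + 0.1922) ≈ 14.648 × 1.1023 ≈ 16.146 μg/mL.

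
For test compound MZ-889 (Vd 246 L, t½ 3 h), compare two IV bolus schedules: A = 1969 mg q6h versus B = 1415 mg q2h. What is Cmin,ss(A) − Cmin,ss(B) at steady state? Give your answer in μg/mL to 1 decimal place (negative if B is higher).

Regimen A: f = (1/2)^(6/3) ≈ 0.2500; Cmin,ss = (1969/246)·f/(1−f) ≈ 2.668 μg/mL.
Regimen B: f = (1/2)^(2/3) ≈ 0.6300; Cmin,ss = (1415/246)·f/(1−f) ≈ 9.794 μg/mL.
Difference ≈ 2.668 − 9.794 ≈ -7.126 μg/mL.

-7.1 μg/mL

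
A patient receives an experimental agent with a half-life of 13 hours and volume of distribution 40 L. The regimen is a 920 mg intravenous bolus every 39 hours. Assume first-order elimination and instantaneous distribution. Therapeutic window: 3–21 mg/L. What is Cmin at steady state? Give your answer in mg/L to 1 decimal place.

τ = 39 h = 3 half-lives, so f = (1/2)^3 = 0.125.
At steady state, R = 1/(1 − 0.125) = 8/7.
Single-dose peak C₀ = D/Vd = 920/40 = 23 mg/L.
Steady-state peak Cmax,ss = C₀·R = 23 × 8/7 ≈ 26.286 mg/L.
Steady-state trough Cmin,ss = Cmax,ss·f ≈ 26.286 × 0.125 ≈ 3.286 mg/L.
Trough 3.3 mg/L vs MEC 3 mg/L: adequate.

3.3 mg/L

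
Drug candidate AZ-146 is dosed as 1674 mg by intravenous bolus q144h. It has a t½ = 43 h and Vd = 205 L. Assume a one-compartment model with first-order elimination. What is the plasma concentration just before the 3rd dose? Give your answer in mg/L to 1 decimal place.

f = (1/2)^(τ/t½) = (1/2)^(144/43) ≈ 0.0982.
C₀ = D/Vd = 1674/205 ≈ 8.166 mg/L.
Before the 3rd dose, 2 doses have been given. Superposition: Cmin = C₀·(f + f²).
≈ 8.166 × (0.0982 + 0.0096) ≈ 8.166 × 0.1078 ≈ 0.880 mg/L.

0.9 mg/L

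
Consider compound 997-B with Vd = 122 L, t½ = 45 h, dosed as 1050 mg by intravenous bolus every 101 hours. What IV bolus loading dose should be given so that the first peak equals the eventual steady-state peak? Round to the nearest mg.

f = (1/2)^(101/45) ≈ 0.211035; accumulation ratio R = 1/(1−f) ≈ 1.26748.
Loading dose to hit Cmax,ss on first dose: D_load = D_maint·R ≈ 1050 × 1.26748 ≈ 1330.85 mg.

1331 mg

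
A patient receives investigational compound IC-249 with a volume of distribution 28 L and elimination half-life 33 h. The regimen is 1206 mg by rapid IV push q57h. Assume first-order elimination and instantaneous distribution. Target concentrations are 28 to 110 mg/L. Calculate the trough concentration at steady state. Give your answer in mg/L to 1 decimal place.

18.6 mg/L

k = ln2/t½ = ln2/33 ≈ 0.021004 h⁻¹; fraction remaining f = e^(−kτ) = e^(−0.021004×57) ≈ 0.3020.
Accumulation ratio R = 1/(1 − f) ≈ 1/0.6980 ≈ 1.4327.
Each bolus raises the concentration by D/Vd = 1206/28 ≈ 43.071 mg/L.
Steady-state peak Cmax,ss = C₀·R ≈ 43.071 × 1.4327 ≈ 61.708 mg/L.
One interval later, Cmin,ss = Cmax,ss·e^(−kτ) ≈ 61.708 × 0.3020 ≈ 18.636 mg/L.
Trough 18.6 mg/L vs MEC 28 mg/L: subtherapeutic.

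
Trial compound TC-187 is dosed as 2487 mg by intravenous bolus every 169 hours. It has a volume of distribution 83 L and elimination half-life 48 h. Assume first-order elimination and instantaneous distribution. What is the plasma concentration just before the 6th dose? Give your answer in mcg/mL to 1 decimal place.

f = (1/2)^(τ/t½) = (1/2)^(169/48) ≈ 0.0871.
C₀ = D/Vd = 2487/83 ≈ 29.964 mcg/mL.
Before the 6th dose, 5 doses have been given. Superposition: Cmin = C₀·(f + f² + … + f^5).
≈ 29.964 × (0.0871 + 0.0076 + 0.0007 + 0.0001 + 0.0000) ≈ 29.964 × 0.0955 ≈ 2.862 mcg/mL.

2.9 mcg/mL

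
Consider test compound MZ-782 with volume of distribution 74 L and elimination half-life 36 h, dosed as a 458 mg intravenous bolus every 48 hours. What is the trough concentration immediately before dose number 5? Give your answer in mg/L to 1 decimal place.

f = (1/2)^(τ/t½) = (1/2)^(48/36) ≈ 0.3969.
C₀ = D/Vd = 458/74 ≈ 6.189 mg/L.
Before the 5th dose, 4 doses have been given. Superposition: Cmin = C₀·(f + f² + … + f^4).
≈ 6.189 × (0.3969 + 0.1575 + 0.0625 + 0.0248) ≈ 6.189 × 0.6417 ≈ 3.971 mg/L.

4.0 mg/L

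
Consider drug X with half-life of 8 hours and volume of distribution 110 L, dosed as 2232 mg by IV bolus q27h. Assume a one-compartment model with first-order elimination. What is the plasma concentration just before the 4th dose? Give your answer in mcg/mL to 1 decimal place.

2.2 mcg/mL

f = (1/2)^(τ/t½) = (1/2)^(27/8) ≈ 0.0964.
C₀ = D/Vd = 2232/110 ≈ 20.291 mcg/mL.
Before the 4th dose, 3 doses have been given. Superposition: Cmin = C₀·(f + f² + … + f^3).
≈ 20.291 × (0.0964 + 0.0093 + 0.0009) ≈ 20.291 × 0.1066 ≈ 2.163 mcg/mL.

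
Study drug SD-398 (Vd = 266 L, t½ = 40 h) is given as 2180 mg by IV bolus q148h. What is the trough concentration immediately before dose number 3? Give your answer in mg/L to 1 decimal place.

f = (1/2)^(τ/t½) = (1/2)^(148/40) ≈ 0.0769.
C₀ = D/Vd = 2180/266 ≈ 8.195 mg/L.
Before the 3rd dose, 2 doses have been given. Superposition: Cmin = C₀·(f + f²).
≈ 8.195 × (0.0769 + 0.0059) ≈ 8.195 × 0.0828 ≈ 0.679 mg/L.

0.7 mg/L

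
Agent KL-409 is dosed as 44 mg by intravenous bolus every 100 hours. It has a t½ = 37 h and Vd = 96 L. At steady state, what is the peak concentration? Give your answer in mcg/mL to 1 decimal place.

k = ln2/t½ = ln2/37 ≈ 0.018734 h⁻¹; fraction remaining f = e^(−kτ) = e^(−0.018734×100) ≈ 0.1536.
Accumulation ratio R = 1/(1 − f) ≈ 1/0.8464 ≈ 1.1815.
Single-dose peak C₀ = D/Vd = 44/96 ≈ 0.458 mcg/mL.
Steady-state peak Cmax,ss = C₀·R ≈ 0.458 × 1.1815 ≈ 0.541 mcg/mL.

0.5 mcg/mL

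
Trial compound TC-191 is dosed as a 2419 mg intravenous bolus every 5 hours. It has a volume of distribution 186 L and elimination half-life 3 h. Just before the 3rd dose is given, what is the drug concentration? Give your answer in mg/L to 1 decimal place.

f = (1/2)^(τ/t½) = (1/2)^(5/3) ≈ 0.3150.
C₀ = D/Vd = 2419/186 ≈ 13.005 mg/L.
Before the 3rd dose, 2 doses have been given. Superposition: Cmin = C₀·(f + f²).
≈ 13.005 × (0.3150 + 0.0992) ≈ 13.005 × 0.4142 ≈ 5.387 mg/L.

5.4 mg/L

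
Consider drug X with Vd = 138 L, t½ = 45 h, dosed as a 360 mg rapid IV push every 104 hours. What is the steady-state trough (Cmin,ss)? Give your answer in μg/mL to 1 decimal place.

0.7 μg/mL

k = ln2/t½ = ln2/45 ≈ 0.015403 h⁻¹; fraction remaining f = e^(−kτ) = e^(−0.015403×104) ≈ 0.2015.
Accumulation ratio R = 1/(1 − f) ≈ 1/0.7985 ≈ 1.2523.
Single-dose peak C₀ = D/Vd = 360/138 ≈ 2.609 μg/mL.
Steady-state peak Cmax,ss = C₀·R ≈ 2.609 × 1.2523 ≈ 3.267 μg/mL.
One interval later, Cmin,ss = Cmax,ss·e^(−kτ) ≈ 3.267 × 0.2015 ≈ 0.658 μg/mL.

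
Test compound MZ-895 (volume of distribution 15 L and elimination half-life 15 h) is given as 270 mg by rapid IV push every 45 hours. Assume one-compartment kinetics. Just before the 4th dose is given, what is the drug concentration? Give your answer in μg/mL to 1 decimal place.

2.6 μg/mL

f = (1/2)^(τ/t½) = (1/2)^(45/15) ≈ 0.1250.
C₀ = D/Vd = 270/15 ≈ 18.000 μg/mL.
Before the 4th dose, 3 doses have been given. Superposition: Cmin = C₀·(f + f² + … + f^3).
≈ 18.000 × (0.1250 + 0.0156 + 0.0020) ≈ 18.000 × 0.1426 ≈ 2.567 μg/mL.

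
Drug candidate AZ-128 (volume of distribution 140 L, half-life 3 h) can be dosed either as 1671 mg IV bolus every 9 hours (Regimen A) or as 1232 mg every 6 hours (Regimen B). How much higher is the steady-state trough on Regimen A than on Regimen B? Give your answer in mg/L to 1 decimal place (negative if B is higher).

-1.2 mg/L

Regimen A: f = (1/2)^(9/3) ≈ 0.1250; Cmin,ss = (1671/140)·f/(1−f) ≈ 1.705 mg/L.
Regimen B: f = (1/2)^(6/3) ≈ 0.2500; Cmin,ss = (1232/140)·f/(1−f) ≈ 2.933 mg/L.
Difference ≈ 1.705 − 2.933 ≈ -1.228 mg/L.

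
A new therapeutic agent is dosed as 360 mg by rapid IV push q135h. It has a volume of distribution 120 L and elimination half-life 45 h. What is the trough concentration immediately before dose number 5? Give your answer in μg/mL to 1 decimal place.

f = (1/2)^(τ/t½) = (1/2)^(135/45) ≈ 0.1250.
C₀ = D/Vd = 360/120 ≈ 3.000 μg/mL.
Before the 5th dose, 4 doses have been given. Superposition: Cmin = C₀·(f + f² + … + f^4).
≈ 3.000 × (0.1250 + 0.0156 + 0.0020 + 0.0002) ≈ 3.000 × 0.1428 ≈ 0.428 μg/mL.

0.4 μg/mL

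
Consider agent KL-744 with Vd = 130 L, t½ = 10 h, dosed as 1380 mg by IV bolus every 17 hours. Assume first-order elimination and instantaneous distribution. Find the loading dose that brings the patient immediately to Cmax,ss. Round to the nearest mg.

1994 mg

f = (1/2)^(17/10) ≈ 0.307786; accumulation ratio R = 1/(1−f) ≈ 1.44464.
Loading dose to hit Cmax,ss on first dose: D_load = D_maint·R ≈ 1380 × 1.44464 ≈ 1993.60 mg.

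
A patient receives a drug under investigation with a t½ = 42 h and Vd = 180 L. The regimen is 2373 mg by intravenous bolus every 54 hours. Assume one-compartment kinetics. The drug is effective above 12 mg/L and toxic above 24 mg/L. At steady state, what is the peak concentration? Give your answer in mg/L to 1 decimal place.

k = ln2/t½ = ln2/42 ≈ 0.016504 h⁻¹; fraction remaining f = e^(−kτ) = e^(−0.016504×54) ≈ 0.4102.
At steady state, accumulation factor R = 1/(1 − e^(−kτ)) ≈ 1.6955.
Single-dose peak C₀ = D/Vd = 2373/180 ≈ 13.183 mg/L.
Cmax,ss = C₀/(1 − f) ≈ 13.183/0.5898 ≈ 22.352 mg/L.
Peak 22.4 mg/L vs MTC 24 mg/L: below toxic threshold.

22.4 mg/L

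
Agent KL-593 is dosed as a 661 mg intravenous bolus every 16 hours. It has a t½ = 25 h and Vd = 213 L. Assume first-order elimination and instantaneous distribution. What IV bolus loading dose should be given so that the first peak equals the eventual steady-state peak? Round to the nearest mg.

f = (1/2)^(16/25) ≈ 0.641713; accumulation ratio R = 1/(1−f) ≈ 2.79106.
Loading dose to hit Cmax,ss on first dose: D_load = D_maint·R ≈ 661 × 2.79106 ≈ 1844.89 mg.

1845 mg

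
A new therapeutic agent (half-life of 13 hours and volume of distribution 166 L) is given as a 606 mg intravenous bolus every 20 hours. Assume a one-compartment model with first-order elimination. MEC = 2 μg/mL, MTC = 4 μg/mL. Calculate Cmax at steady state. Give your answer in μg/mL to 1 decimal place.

5.6 μg/mL

Over one 20-h interval, 20/13 ≈ 1.5385 half-lives elapse, leaving f ≈ 0.3443 of each dose.
Accumulation ratio R = 1/(1 − f) ≈ 1/0.6557 ≈ 1.5251.
Single-dose peak C₀ = D/Vd = 606/166 ≈ 3.651 μg/mL.
Cmax,ss = C₀/(1 − f) ≈ 3.651/0.6557 ≈ 5.568 μg/mL.
Peak 5.6 μg/mL vs MTC 4 μg/mL: exceeds toxic threshold.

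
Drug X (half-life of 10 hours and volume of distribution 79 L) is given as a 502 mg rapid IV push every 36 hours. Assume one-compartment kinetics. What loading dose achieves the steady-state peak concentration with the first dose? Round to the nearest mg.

f = (1/2)^(36/10) ≈ 0.082469; accumulation ratio R = 1/(1−f) ≈ 1.08988.
Loading dose to hit Cmax,ss on first dose: D_load = D_maint·R ≈ 502 × 1.08988 ≈ 547.12 mg.

547 mg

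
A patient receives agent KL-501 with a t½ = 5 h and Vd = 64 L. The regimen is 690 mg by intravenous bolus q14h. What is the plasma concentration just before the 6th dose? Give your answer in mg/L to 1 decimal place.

f = (1/2)^(τ/t½) = (1/2)^(14/5) ≈ 0.1436.
C₀ = D/Vd = 690/64 ≈ 10.781 mg/L.
Before the 6th dose, 5 doses have been given. Superposition: Cmin = C₀·(f + f² + … + f^5).
≈ 10.781 × (0.1436 + 0.0206 + 0.0030 + 0.0004 + 0.0001) ≈ 10.781 × 0.1677 ≈ 1.808 mg/L.

1.8 mg/L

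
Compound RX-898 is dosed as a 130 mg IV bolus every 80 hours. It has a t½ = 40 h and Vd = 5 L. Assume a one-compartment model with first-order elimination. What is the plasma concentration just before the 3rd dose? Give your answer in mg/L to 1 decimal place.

8.1 mg/L

f = (1/2)^(τ/t½) = (1/2)^(80/40) ≈ 0.2500.
C₀ = D/Vd = 130/5 ≈ 26.000 mg/L.
Before the 3rd dose, 2 doses have been given. Superposition: Cmin = C₀·(f + f²).
≈ 26.000 × (0.2500 + 0.0625) ≈ 26.000 × 0.3125 ≈ 8.125 mg/L.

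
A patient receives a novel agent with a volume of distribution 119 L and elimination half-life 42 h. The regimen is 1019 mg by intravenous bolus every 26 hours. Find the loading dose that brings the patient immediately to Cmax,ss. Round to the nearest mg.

2921 mg

f = (1/2)^(26/42) ≈ 0.651101; accumulation ratio R = 1/(1−f) ≈ 2.86616.
Loading dose to hit Cmax,ss on first dose: D_load = D_maint·R ≈ 1019 × 2.86616 ≈ 2920.62 mg.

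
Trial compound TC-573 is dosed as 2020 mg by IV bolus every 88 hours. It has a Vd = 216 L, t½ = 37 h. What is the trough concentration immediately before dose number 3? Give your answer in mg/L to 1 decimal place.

2.1 mg/L

f = (1/2)^(τ/t½) = (1/2)^(88/37) ≈ 0.1923.
C₀ = D/Vd = 2020/216 ≈ 9.352 mg/L.
Before the 3rd dose, 2 doses have been given. Superposition: Cmin = C₀·(f + f²).
≈ 9.352 × (0.1923 + 0.0370) ≈ 9.352 × 0.2293 ≈ 2.144 mg/L.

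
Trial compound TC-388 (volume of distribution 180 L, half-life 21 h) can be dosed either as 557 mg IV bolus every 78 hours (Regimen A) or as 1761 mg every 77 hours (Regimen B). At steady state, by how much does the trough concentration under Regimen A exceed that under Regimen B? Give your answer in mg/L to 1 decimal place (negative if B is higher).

-0.6 mg/L

Regimen A: f = (1/2)^(78/21) ≈ 0.0762; Cmin,ss = (557/180)·f/(1−f) ≈ 0.255 mg/L.
Regimen B: f = (1/2)^(77/21) ≈ 0.0787; Cmin,ss = (1761/180)·f/(1−f) ≈ 0.836 mg/L.
Difference ≈ 0.255 − 0.836 ≈ -0.581 mg/L.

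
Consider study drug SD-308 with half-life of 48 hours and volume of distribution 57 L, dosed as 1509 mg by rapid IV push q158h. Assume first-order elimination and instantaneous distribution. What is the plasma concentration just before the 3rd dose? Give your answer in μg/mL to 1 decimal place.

3.0 μg/mL

f = (1/2)^(τ/t½) = (1/2)^(158/48) ≈ 0.1021.
C₀ = D/Vd = 1509/57 ≈ 26.474 μg/mL.
Before the 3rd dose, 2 doses have been given. Superposition: Cmin = C₀·(f + f²).
≈ 26.474 × (0.1021 + 0.0104) ≈ 26.474 × 0.1125 ≈ 2.978 μg/mL.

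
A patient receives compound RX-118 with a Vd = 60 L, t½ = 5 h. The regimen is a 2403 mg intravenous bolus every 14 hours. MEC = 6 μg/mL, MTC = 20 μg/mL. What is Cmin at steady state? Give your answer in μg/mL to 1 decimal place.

τ/t½ = 14/5 ≈ 2.8, so fraction remaining f = (1/2)^(14/5) ≈ 0.1436.
Accumulation ratio R = 1/(1 − f) ≈ 1/0.8564 ≈ 1.1677.
Single-dose peak C₀ = D/Vd = 2403/60 ≈ 40.050 μg/mL.
Steady-state peak Cmax,ss = C₀·R ≈ 40.050 × 1.1677 ≈ 46.766 μg/mL.
Steady-state trough Cmin,ss = Cmax,ss·f ≈ 46.766 × 0.1436 ≈ 6.716 μg/mL.
Trough 6.7 μg/mL vs MEC 6 μg/mL: adequate.

6.7 μg/mL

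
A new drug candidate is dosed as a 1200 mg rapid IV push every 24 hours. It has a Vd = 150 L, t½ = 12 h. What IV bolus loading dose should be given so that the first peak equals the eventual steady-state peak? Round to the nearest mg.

1600 mg

f = (1/2)^(24/12) ≈ 0.250000; accumulation ratio R = 1/(1−f) ≈ 1.33333.
Loading dose to hit Cmax,ss on first dose: D_load = D_maint·R ≈ 1200 × 1.33333 ≈ 1600.00 mg.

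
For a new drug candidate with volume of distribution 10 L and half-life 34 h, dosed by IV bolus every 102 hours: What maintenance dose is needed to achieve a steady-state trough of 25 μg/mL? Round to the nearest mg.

1750 mg

τ/t½ = 102/34 ≈ 3, so f = (1/2)^(102/34) ≈ 0.125000.
Cmin,ss = (D/Vd)·f/(1−f), so D = Cmin,ss·Vd·(1−f)/f.
D = 25 × 10 × (1−f)/f ≈ 25 × 10 × 7.00000 ≈ 1750.00 mg.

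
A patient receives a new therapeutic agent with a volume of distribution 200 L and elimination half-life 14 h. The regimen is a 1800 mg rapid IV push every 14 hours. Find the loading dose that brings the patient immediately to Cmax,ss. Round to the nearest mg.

f = (1/2)^(14/14) ≈ 0.500000; accumulation ratio R = 1/(1−f) ≈ 2.00000.
Loading dose to hit Cmax,ss on first dose: D_load = D_maint·R ≈ 1800 × 2.00000 ≈ 3600.00 mg.

3600 mg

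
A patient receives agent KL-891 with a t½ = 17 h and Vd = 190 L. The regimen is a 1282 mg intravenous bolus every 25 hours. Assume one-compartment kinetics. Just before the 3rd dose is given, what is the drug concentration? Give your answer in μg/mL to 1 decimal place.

3.3 μg/mL

f = (1/2)^(τ/t½) = (1/2)^(25/17) ≈ 0.3608.
C₀ = D/Vd = 1282/190 ≈ 6.747 μg/mL.
Before the 3rd dose, 2 doses have been given. Superposition: Cmin = C₀·(f + f²).
≈ 6.747 × (0.3608 + 0.1302) ≈ 6.747 × 0.4910 ≈ 3.313 μg/mL.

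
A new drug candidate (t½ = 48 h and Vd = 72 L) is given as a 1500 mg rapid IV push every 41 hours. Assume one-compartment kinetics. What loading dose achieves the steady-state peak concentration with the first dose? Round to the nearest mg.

f = (1/2)^(41/48) ≈ 0.553185; accumulation ratio R = 1/(1−f) ≈ 2.23806.
Loading dose to hit Cmax,ss on first dose: D_load = D_maint·R ≈ 1500 × 2.23806 ≈ 3357.09 mg.

3357 mg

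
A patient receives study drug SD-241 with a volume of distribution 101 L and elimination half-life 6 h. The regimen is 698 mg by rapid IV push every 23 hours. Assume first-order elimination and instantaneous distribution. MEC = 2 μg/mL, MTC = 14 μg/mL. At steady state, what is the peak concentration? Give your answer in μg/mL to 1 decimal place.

7.4 μg/mL

τ/t½ = 23/6 ≈ 3.8333, so fraction remaining f = (1/2)^(23/6) ≈ 0.0702.
Accumulation ratio R = 1/(1 − f) ≈ 1/0.9298 ≈ 1.0755.
Each bolus raises the concentration by D/Vd = 698/101 ≈ 6.911 μg/mL.
Steady-state peak Cmax,ss = C₀·R ≈ 6.911 × 1.0755 ≈ 7.433 μg/mL.
Peak 7.4 μg/mL vs MTC 14 μg/mL: below toxic threshold.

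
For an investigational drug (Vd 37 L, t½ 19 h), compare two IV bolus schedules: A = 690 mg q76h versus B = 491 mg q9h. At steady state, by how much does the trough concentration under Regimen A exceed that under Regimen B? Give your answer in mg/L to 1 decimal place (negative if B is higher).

-32.9 mg/L

Regimen A: f = (1/2)^(76/19) ≈ 0.0625; Cmin,ss = (690/37)·f/(1−f) ≈ 1.243 mg/L.
Regimen B: f = (1/2)^(9/19) ≈ 0.7201; Cmin,ss = (491/37)·f/(1−f) ≈ 34.140 mg/L.
Difference ≈ 1.243 − 34.140 ≈ -32.897 mg/L.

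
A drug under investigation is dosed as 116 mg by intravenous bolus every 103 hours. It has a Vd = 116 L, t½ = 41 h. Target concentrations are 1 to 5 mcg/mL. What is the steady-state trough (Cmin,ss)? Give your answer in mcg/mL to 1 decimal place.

Over one 103-h interval, 103/41 ≈ 2.5122 half-lives elapse, leaving f ≈ 0.1753 of each dose.
At steady state, accumulation factor R = 1/(1 − e^(−kτ)) ≈ 1.2126.
Single-dose peak C₀ = D/Vd = 116/116 ≈ 1.000 mcg/mL.
Cmax,ss = C₀/(1 − f) ≈ 1.000/0.8247 ≈ 1.213 mcg/mL.
Steady-state trough Cmin,ss = Cmax,ss·f ≈ 1.213 × 0.1753 ≈ 0.213 mcg/mL.
Trough 0.2 mcg/mL vs MEC 1 mcg/mL: subtherapeutic.

0.2 mcg/mL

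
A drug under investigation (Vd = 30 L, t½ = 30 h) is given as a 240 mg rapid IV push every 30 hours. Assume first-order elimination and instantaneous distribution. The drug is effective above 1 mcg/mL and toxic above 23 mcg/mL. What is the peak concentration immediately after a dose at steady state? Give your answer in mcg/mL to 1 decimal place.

16.0 mcg/mL

The dosing interval is 1 half-life, so f = 2^(−1) = 0.5.
At steady state, R = 1/(1 − 0.5) = 2/1.
Single-dose peak C₀ = D/Vd = 240/30 = 8 mcg/mL.
Steady-state peak Cmax,ss = C₀·R = 8 × 2/1 ≈ 16.000 mcg/mL.
Peak 16.0 mcg/mL vs MTC 23 mcg/mL: below toxic threshold.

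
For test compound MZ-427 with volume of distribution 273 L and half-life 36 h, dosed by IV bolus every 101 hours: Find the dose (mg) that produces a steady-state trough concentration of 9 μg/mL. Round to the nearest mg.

τ/t½ = 101/36 ≈ 2.8056, so f = (1/2)^(101/36) ≈ 0.143035.
Cmin,ss = (D/Vd)·f/(1−f), so D = Cmin,ss·Vd·(1−f)/f.
D = 9 × 273 × (1−f)/f ≈ 9 × 273 × 5.99130 ≈ 14720.62 mg.

14721 mg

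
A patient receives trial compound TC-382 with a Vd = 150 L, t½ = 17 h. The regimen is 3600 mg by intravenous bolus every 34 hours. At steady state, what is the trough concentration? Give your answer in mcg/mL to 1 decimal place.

8.0 mcg/mL

τ = 34 h = 2 half-lives, so f = (1/2)^2 = 0.25.
At steady state, R = 1/(1 − 0.25) = 4/3.
Single-dose peak C₀ = D/Vd = 3600/150 = 24 mcg/mL.
Steady-state peak Cmax,ss = C₀·R = 24 × 4/3 ≈ 32.000 mcg/mL.
Steady-state trough Cmin,ss = Cmax,ss·f ≈ 32.000 × 0.25 ≈ 8.000 mcg/mL.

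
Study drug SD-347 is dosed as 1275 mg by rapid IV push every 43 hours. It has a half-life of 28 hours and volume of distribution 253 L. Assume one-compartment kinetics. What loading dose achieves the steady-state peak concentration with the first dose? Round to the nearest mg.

1946 mg

f = (1/2)^(43/28) ≈ 0.344909; accumulation ratio R = 1/(1−f) ≈ 1.52651.
Loading dose to hit Cmax,ss on first dose: D_load = D_maint·R ≈ 1275 × 1.52651 ≈ 1946.30 mg.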